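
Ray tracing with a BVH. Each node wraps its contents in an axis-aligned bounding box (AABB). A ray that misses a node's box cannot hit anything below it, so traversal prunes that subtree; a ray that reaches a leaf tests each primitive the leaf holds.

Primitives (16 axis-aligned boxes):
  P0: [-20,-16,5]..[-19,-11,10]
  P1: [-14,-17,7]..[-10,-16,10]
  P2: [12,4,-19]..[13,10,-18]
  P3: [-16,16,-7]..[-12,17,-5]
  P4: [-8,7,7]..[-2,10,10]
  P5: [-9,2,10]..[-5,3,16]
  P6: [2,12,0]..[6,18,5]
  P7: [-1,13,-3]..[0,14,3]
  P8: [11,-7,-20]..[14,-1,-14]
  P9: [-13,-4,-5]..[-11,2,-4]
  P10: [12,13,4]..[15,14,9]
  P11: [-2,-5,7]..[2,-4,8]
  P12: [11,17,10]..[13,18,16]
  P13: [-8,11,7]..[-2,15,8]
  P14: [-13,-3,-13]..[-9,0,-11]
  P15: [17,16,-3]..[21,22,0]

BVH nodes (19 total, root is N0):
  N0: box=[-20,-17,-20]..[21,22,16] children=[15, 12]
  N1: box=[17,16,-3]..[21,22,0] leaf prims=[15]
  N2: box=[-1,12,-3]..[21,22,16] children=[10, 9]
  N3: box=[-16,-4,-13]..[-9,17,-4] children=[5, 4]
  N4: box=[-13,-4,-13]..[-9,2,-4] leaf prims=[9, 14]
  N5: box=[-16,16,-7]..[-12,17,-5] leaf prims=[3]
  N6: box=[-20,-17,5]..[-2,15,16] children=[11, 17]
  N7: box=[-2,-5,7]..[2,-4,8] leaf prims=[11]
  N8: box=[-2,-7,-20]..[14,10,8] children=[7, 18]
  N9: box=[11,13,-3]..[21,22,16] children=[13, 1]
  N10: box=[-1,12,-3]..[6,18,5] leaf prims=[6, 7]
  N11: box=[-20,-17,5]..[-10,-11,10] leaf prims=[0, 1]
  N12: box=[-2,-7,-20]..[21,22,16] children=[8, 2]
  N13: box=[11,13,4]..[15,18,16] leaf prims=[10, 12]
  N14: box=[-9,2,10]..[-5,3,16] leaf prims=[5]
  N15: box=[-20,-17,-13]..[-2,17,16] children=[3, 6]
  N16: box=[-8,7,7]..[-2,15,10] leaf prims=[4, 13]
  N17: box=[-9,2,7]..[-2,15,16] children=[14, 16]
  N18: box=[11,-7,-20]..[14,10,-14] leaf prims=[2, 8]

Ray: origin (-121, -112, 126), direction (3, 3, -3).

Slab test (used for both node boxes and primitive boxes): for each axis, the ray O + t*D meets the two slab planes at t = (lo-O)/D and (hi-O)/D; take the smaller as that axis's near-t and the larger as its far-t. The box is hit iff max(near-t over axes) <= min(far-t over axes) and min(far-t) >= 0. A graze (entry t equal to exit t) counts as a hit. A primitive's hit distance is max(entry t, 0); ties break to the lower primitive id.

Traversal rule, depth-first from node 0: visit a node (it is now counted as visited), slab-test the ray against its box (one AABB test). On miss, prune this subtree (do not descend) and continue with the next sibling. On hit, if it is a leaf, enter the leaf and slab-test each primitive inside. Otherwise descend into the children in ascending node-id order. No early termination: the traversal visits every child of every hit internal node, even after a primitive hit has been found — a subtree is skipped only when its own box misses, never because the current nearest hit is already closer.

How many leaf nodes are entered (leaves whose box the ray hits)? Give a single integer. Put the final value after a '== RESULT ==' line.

Traverse from the root:
N0 x:[101/3,142/3] y:[95/3,134/3] z:[110/3,146/3] -> hit [110/3,134/3], descend [12, 15]
  N12 x:[119/3,142/3] y:[35,134/3] z:[110/3,146/3] -> hit [119/3,134/3], descend [2, 8]
    N2 x:[40,142/3] y:[124/3,134/3] z:[110/3,43] -> hit [124/3,43], descend [9, 10]
      N9 x:[44,142/3] y:[125/3,134/3] z:[110/3,43] -> miss, prune
      N10 x:[40,127/3] y:[124/3,130/3] z:[121/3,43] -> hit [124/3,127/3] leaf, test {P6@t=124/3, P7(miss)}
    N8 x:[119/3,45] y:[35,122/3] z:[118/3,146/3] -> hit [119/3,122/3], descend [7, 18]
      N7 x:[119/3,41] y:[107/3,36] z:[118/3,119/3] -> miss, prune
      N18 x:[44,45] y:[35,122/3] z:[140/3,146/3] -> miss, prune
  N15 x:[101/3,119/3] y:[95/3,43] z:[110/3,139/3] -> hit [110/3,119/3], descend [3, 6]
    N3 x:[35,112/3] y:[36,43] z:[130/3,139/3] -> miss, prune
    N6 x:[101/3,119/3] y:[95/3,127/3] z:[110/3,121/3] -> hit [110/3,119/3], descend [11, 17]
      N11 x:[101/3,37] y:[95/3,101/3] z:[116/3,121/3] -> miss, prune
      N17 x:[112/3,119/3] y:[38,127/3] z:[110/3,119/3] -> hit [38,119/3], descend [14, 16]
        N14 x:[112/3,116/3] y:[38,115/3] z:[110/3,116/3] -> hit [38,115/3] leaf, test {P5@t=38}
        N16 x:[113/3,119/3] y:[119/3,127/3] z:[116/3,119/3] -> hit [119/3,119/3] leaf, test {P4@t=119/3, P13(miss)}

Visited [0, 12, 2, 9, 10, 8, 7, 18, 15, 3, 6, 11, 17, 14, 16]. Tests: 15 box, 3 leaf. Nearest: P5.

== RESULT ==
3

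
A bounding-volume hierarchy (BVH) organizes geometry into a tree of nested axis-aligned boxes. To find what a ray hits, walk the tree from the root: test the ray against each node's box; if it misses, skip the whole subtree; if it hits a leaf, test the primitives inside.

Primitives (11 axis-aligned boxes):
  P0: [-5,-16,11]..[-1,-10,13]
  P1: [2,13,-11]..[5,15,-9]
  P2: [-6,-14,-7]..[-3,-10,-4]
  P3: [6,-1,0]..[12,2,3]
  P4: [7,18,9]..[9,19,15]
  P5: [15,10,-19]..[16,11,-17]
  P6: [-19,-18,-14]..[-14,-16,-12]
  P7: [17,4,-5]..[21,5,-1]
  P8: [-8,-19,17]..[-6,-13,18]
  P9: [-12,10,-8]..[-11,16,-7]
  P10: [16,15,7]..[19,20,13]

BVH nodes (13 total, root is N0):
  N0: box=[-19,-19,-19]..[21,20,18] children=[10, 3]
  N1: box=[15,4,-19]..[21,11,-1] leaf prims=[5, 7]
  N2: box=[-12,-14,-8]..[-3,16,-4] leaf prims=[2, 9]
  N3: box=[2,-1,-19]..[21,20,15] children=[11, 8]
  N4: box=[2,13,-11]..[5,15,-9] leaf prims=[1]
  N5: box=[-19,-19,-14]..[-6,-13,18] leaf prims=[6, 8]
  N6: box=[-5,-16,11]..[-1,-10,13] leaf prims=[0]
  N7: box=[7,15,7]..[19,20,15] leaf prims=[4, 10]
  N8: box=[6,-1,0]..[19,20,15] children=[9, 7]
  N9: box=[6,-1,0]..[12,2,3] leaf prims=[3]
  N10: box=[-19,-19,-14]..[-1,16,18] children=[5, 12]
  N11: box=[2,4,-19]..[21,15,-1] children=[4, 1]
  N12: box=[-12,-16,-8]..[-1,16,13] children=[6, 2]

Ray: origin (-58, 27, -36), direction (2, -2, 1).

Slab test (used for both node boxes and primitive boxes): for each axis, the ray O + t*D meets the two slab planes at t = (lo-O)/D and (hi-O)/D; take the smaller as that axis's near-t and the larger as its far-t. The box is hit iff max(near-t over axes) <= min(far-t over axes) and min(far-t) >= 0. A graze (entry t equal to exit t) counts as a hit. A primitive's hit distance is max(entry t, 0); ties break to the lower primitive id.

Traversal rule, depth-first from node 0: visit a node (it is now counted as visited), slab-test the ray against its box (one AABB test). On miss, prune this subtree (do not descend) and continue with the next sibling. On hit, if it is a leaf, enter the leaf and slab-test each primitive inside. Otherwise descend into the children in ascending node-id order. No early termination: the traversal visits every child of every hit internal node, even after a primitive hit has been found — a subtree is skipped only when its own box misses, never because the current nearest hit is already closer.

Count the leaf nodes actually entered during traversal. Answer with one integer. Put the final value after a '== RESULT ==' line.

Traverse from the root:
N0 x:[39/2,79/2] y:[7/2,23] z:[17,54] -> hit [39/2,23], descend [3, 10]
  N3 x:[30,79/2] y:[7/2,14] z:[17,51] -> miss, prune
  N10 x:[39/2,57/2] y:[11/2,23] z:[22,54] -> hit [22,23], descend [5, 12]
    N5 x:[39/2,26] y:[20,23] z:[22,54] -> hit [22,23] leaf, test {P6@t=22, P8(miss)}
    N12 x:[23,57/2] y:[11/2,43/2] z:[28,49] -> miss, prune

Visited [0, 3, 10, 5, 12]. Tests: 5 box, 1 leaf. Nearest: P6.

== RESULT ==
1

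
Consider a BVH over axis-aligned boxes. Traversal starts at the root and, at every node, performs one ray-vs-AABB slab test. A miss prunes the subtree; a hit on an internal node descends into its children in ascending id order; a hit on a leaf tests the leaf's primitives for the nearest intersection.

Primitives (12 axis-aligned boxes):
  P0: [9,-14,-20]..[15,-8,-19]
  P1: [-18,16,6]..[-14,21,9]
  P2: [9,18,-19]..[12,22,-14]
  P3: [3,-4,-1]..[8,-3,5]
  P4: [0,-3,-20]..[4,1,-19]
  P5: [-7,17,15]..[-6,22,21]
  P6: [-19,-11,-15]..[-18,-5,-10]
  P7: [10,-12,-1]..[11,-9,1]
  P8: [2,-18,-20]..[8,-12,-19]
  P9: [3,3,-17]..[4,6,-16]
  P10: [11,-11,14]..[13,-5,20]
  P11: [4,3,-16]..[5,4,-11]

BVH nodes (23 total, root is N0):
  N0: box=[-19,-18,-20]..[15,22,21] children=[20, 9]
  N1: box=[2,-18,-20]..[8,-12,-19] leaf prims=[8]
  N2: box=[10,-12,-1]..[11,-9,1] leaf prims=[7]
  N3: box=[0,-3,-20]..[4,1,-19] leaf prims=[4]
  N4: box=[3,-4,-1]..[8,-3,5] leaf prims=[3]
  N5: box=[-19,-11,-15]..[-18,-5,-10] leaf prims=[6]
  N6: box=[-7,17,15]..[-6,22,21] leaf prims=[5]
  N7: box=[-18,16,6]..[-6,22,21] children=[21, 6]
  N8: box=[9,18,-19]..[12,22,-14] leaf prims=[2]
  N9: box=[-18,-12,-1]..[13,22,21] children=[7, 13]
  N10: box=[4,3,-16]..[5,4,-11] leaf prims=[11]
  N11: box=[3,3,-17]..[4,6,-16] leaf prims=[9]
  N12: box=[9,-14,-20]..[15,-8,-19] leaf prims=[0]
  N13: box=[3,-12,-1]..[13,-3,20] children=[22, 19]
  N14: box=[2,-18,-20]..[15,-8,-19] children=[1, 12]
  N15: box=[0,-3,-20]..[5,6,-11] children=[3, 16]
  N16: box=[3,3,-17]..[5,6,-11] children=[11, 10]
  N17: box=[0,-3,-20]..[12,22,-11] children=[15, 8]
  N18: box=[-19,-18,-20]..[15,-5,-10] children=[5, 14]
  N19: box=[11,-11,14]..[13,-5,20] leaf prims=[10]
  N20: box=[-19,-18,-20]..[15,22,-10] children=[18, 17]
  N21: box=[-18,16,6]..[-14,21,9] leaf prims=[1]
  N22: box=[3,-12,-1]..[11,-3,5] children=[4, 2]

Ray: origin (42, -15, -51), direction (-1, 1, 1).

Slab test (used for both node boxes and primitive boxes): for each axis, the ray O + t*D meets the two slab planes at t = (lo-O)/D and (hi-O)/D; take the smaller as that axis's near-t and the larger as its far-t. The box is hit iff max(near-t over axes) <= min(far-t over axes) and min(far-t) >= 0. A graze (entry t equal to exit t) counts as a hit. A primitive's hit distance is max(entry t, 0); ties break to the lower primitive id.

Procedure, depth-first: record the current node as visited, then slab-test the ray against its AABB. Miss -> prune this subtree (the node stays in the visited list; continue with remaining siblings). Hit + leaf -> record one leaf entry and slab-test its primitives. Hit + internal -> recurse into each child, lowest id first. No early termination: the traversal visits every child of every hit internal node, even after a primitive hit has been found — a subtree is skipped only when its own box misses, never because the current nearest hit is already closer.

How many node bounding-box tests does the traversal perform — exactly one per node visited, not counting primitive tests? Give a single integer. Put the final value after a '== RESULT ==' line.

Walk:
N0 x:[27,61] y:[-3,37] z:[31,72] -> hit [31,37], descend [9, 20]
  N9 x:[29,60] y:[3,37] z:[50,72] -> miss, prune
  N20 x:[27,61] y:[-3,37] z:[31,41] -> hit [31,37], descend [17, 18]
    N17 x:[30,42] y:[12,37] z:[31,40] -> hit [31,37], descend [8, 15]
      N8 x:[30,33] y:[33,37] z:[32,37] -> hit [33,33] leaf, test {P2@t=33}
      N15 x:[37,42] y:[12,21] z:[31,40] -> miss, prune
    N18 x:[27,61] y:[-3,10] z:[31,41] -> miss, prune

7 AABB tests over nodes [0, 9, 20, 17, 8, 15, 18]; 1 leaf entered; closest P2.

== RESULT ==
7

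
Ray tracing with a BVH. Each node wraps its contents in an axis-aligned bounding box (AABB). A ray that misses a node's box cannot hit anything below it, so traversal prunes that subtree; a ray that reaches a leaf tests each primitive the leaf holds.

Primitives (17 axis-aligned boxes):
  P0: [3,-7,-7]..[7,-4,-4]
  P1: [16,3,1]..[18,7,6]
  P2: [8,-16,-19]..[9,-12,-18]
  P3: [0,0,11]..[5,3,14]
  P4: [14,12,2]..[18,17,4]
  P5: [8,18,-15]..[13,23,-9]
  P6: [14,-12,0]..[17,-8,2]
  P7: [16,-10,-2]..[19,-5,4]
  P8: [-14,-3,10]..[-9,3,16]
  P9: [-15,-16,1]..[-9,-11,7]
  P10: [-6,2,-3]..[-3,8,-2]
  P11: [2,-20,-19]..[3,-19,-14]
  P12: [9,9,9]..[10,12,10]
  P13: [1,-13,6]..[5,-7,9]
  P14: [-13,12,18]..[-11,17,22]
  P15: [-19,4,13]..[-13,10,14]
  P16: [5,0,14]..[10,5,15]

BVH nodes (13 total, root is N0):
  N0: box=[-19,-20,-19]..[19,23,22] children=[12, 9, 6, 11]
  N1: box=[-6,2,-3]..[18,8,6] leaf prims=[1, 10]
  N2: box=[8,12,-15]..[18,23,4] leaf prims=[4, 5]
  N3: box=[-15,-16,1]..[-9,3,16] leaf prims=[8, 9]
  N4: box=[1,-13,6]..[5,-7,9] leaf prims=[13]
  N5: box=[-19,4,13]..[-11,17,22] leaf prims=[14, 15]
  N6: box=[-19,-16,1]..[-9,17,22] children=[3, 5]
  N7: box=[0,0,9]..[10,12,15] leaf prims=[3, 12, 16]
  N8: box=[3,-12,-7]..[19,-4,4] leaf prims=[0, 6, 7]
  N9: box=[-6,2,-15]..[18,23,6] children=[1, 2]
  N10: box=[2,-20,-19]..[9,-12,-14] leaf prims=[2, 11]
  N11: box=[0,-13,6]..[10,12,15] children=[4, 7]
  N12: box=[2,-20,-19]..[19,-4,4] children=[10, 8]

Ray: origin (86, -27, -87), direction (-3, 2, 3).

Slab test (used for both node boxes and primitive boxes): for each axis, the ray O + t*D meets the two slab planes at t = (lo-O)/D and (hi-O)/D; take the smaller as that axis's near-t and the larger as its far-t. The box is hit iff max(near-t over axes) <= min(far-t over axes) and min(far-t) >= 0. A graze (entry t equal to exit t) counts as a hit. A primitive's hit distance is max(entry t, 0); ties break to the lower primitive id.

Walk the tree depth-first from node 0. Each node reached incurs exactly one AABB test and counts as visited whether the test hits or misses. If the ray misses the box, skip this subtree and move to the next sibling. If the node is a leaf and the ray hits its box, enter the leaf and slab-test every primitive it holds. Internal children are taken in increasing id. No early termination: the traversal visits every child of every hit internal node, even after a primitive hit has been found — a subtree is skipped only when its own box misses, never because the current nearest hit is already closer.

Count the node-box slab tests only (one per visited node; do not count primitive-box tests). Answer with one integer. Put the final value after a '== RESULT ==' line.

Traverse from the root:
N0 x:[67/3,35] y:[7/2,25] z:[68/3,109/3] -> hit [68/3,25], descend [6, 9, 11, 12]
  N6 x:[95/3,35] y:[11/2,22] z:[88/3,109/3] -> miss, prune
  N9 x:[68/3,92/3] y:[29/2,25] z:[24,31] -> hit [24,25], descend [1, 2]
    N1 x:[68/3,92/3] y:[29/2,35/2] z:[28,31] -> miss, prune
    N2 x:[68/3,26] y:[39/2,25] z:[24,91/3] -> hit [24,25] leaf, test {P4(miss), P5@t=73/3}
  N11 x:[76/3,86/3] y:[7,39/2] z:[31,34] -> miss, prune
  N12 x:[67/3,28] y:[7/2,23/2] z:[68/3,91/3] -> miss, prune

order=[0, 6, 9, 1, 2, 11, 12]  |boxes|=7  |leaves|=1  hit=P5

== RESULT ==
7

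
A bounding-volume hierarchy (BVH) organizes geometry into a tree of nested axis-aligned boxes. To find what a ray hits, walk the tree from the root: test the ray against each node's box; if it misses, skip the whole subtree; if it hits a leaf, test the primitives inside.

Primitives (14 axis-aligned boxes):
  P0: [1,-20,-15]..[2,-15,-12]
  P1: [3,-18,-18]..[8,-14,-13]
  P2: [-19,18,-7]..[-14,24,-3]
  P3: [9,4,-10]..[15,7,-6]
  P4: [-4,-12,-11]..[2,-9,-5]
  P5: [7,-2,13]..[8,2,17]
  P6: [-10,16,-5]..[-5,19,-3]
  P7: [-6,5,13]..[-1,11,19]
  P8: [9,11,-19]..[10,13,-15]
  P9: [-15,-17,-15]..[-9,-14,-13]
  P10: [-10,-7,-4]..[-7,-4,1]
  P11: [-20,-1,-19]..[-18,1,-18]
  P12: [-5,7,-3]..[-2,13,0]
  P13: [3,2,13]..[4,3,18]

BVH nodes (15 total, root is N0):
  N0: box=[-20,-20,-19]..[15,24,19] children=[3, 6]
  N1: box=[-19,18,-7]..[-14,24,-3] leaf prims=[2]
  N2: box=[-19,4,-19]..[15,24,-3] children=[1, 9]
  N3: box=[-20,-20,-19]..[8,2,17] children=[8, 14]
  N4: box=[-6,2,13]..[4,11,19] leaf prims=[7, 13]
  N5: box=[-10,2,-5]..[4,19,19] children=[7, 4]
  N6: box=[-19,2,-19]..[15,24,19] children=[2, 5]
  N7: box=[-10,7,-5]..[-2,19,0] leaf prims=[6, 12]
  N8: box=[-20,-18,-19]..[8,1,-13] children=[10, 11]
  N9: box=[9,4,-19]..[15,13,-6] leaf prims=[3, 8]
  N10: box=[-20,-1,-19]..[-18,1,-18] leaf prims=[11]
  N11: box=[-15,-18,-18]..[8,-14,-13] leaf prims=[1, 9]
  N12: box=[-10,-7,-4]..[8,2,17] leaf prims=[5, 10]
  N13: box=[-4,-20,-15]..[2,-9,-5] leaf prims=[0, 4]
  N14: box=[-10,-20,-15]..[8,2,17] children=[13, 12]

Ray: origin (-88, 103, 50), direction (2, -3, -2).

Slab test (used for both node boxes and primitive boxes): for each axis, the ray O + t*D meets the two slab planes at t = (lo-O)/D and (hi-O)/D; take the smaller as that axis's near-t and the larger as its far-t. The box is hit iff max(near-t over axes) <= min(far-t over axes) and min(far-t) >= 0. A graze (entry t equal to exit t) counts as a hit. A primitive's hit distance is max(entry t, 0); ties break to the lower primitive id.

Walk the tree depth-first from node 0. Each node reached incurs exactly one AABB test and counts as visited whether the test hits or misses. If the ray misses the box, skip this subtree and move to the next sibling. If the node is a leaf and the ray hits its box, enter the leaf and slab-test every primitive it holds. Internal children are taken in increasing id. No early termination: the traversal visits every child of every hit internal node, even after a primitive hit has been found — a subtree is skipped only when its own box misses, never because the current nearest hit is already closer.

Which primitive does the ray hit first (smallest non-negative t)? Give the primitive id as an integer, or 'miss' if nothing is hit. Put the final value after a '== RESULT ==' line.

Traverse from the root:
N0 x:[34,103/2] y:[79/3,41] z:[31/2,69/2] -> hit [34,69/2], descend [3, 6]
  N3 x:[34,48] y:[101/3,41] z:[33/2,69/2] -> hit [34,69/2], descend [8, 14]
    N8 x:[34,48] y:[34,121/3] z:[63/2,69/2] -> hit [34,69/2], descend [10, 11]
      N10 x:[34,35] y:[34,104/3] z:[34,69/2] -> hit [34,69/2] leaf, test {P11@t=34}
      N11 x:[73/2,48] y:[39,121/3] z:[63/2,34] -> miss, prune
    N14 x:[39,48] y:[101/3,41] z:[33/2,65/2] -> miss, prune
  N6 x:[69/2,103/2] y:[79/3,101/3] z:[31/2,69/2] -> miss, prune

7 AABB tests over nodes [0, 3, 8, 10, 11, 14, 6]; 1 leaf entered; closest P11.

== RESULT ==
11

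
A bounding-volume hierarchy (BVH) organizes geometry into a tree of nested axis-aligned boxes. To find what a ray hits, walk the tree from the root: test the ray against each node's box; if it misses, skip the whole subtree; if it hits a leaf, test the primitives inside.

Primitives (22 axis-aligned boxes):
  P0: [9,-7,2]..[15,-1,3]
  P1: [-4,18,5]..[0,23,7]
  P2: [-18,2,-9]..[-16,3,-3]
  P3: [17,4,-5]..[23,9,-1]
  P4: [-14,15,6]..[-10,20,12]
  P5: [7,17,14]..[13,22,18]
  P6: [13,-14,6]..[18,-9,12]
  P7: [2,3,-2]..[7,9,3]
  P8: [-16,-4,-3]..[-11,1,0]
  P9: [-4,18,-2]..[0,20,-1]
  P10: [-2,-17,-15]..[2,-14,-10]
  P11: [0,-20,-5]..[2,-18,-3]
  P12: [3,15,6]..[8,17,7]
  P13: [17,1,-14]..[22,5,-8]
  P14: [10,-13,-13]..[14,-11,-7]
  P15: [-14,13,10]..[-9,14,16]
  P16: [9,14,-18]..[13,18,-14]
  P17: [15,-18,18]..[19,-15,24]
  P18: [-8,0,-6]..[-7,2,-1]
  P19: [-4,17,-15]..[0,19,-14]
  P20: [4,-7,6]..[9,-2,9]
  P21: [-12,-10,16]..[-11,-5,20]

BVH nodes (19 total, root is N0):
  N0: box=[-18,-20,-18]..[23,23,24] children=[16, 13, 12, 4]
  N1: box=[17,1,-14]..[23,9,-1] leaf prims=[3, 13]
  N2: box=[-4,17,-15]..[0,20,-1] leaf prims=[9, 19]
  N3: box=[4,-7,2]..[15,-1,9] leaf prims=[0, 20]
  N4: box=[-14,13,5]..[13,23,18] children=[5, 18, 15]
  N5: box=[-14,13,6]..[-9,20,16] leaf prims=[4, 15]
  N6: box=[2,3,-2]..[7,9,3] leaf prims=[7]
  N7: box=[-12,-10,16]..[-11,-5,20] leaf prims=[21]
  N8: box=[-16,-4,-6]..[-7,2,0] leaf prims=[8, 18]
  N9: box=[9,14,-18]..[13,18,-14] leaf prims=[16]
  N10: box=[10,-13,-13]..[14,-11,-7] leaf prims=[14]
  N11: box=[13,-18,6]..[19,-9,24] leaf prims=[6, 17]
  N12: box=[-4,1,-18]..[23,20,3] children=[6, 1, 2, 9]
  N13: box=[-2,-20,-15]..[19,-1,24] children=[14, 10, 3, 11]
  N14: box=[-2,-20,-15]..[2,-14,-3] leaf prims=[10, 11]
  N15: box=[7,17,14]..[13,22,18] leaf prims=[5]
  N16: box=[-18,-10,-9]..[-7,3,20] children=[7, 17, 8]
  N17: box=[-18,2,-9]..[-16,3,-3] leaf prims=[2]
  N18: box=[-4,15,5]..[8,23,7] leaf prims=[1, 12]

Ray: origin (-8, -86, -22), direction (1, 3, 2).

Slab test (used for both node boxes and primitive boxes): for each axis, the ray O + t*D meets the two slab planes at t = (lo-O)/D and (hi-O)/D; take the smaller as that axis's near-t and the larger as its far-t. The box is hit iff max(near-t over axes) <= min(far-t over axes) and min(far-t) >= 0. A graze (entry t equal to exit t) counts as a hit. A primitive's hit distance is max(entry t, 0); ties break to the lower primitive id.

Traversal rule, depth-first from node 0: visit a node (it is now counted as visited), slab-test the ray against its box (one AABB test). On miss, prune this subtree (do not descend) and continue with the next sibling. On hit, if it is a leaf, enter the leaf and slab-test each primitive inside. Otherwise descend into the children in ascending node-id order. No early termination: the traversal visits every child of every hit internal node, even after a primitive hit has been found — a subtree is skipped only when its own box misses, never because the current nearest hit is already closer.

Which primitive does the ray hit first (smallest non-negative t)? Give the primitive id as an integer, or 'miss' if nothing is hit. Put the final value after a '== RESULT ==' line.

Trace the traversal:
N0 x:[-10,31] y:[22,109/3] z:[2,23] -> hit [22,23], descend [4, 12, 13, 16]
  N4 x:[-6,21] y:[33,109/3] z:[27/2,20] -> miss, prune
  N12 x:[4,31] y:[29,106/3] z:[2,25/2] -> miss, prune
  N13 x:[6,27] y:[22,85/3] z:[7/2,23] -> hit [22,23], descend [3, 10, 11, 14]
    N3 x:[12,23] y:[79/3,85/3] z:[12,31/2] -> miss, prune
    N10 x:[18,22] y:[73/3,25] z:[9/2,15/2] -> miss, prune
    N11 x:[21,27] y:[68/3,77/3] z:[14,23] -> hit [68/3,23] leaf, test {P6(miss), P17@t=23}
    N14 x:[6,10] y:[22,24] z:[7/2,19/2] -> miss, prune
  N16 x:[-10,1] y:[76/3,89/3] z:[13/2,21] -> miss, prune

9 AABB tests over nodes [0, 4, 12, 13, 3, 10, 11, 14, 16]; 1 leaf entered; closest P17.

== RESULT ==
17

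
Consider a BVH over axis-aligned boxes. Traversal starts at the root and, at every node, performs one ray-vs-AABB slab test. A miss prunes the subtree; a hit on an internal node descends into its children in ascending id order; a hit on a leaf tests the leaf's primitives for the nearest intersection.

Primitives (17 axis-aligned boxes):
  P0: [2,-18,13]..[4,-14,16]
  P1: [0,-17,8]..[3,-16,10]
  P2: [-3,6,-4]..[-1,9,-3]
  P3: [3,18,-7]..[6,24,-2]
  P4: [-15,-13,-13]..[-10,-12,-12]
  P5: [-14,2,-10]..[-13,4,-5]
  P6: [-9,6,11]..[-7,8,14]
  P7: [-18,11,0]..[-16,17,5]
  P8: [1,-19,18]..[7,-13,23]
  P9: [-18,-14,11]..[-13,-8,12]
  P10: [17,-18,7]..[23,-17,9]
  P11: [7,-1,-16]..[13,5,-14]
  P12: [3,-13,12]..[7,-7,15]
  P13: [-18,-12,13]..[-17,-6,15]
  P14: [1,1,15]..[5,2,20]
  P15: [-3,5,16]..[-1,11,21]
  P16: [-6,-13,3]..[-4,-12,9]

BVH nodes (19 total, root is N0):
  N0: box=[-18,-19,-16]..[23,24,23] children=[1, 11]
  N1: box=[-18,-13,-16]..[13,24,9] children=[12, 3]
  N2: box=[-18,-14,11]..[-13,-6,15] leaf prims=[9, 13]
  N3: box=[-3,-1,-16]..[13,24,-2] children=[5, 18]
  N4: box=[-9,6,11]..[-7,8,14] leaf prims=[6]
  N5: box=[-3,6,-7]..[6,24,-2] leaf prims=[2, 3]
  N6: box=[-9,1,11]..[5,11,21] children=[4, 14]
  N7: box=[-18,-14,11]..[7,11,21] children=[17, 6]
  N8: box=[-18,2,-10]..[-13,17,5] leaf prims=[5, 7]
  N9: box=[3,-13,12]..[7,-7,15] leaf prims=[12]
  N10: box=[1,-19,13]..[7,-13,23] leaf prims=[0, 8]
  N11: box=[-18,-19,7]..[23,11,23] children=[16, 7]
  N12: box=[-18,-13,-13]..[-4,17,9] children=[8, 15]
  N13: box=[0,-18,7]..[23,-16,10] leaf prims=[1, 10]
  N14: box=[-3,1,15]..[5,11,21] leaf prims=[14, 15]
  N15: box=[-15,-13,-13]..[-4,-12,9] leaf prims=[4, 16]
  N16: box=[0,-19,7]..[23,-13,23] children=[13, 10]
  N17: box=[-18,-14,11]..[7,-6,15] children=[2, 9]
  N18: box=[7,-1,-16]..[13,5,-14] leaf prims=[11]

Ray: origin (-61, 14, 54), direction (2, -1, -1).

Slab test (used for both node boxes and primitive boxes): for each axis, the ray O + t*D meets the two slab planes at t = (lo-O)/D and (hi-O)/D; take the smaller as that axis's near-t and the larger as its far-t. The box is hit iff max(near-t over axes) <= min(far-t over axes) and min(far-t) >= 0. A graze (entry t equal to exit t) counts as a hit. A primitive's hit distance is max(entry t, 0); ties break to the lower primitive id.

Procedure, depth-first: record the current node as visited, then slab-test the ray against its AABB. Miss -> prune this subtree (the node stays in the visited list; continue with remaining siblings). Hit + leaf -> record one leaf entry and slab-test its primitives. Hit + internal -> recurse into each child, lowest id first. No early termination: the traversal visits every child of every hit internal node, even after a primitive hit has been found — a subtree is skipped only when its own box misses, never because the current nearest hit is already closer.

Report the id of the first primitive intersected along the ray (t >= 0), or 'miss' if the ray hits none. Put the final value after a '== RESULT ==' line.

Walk:
N0 x:[43/2,42] y:[-10,33] z:[31,70] -> hit [31,33], descend [1, 11]
  N1 x:[43/2,37] y:[-10,27] z:[45,70] -> miss, prune
  N11 x:[43/2,42] y:[3,33] z:[31,47] -> hit [31,33], descend [7, 16]
    N7 x:[43/2,34] y:[3,28] z:[33,43] -> miss, prune
    N16 x:[61/2,42] y:[27,33] z:[31,47] -> hit [31,33], descend [10, 13]
      N10 x:[31,34] y:[27,33] z:[31,41] -> hit [31,33] leaf, test {P0(miss), P8@t=31}
      N13 x:[61/2,42] y:[30,32] z:[44,47] -> miss, prune

Visited [0, 1, 11, 7, 16, 10, 13]. Tests: 7 box, 1 leaf. Nearest: P8.

== RESULT ==
8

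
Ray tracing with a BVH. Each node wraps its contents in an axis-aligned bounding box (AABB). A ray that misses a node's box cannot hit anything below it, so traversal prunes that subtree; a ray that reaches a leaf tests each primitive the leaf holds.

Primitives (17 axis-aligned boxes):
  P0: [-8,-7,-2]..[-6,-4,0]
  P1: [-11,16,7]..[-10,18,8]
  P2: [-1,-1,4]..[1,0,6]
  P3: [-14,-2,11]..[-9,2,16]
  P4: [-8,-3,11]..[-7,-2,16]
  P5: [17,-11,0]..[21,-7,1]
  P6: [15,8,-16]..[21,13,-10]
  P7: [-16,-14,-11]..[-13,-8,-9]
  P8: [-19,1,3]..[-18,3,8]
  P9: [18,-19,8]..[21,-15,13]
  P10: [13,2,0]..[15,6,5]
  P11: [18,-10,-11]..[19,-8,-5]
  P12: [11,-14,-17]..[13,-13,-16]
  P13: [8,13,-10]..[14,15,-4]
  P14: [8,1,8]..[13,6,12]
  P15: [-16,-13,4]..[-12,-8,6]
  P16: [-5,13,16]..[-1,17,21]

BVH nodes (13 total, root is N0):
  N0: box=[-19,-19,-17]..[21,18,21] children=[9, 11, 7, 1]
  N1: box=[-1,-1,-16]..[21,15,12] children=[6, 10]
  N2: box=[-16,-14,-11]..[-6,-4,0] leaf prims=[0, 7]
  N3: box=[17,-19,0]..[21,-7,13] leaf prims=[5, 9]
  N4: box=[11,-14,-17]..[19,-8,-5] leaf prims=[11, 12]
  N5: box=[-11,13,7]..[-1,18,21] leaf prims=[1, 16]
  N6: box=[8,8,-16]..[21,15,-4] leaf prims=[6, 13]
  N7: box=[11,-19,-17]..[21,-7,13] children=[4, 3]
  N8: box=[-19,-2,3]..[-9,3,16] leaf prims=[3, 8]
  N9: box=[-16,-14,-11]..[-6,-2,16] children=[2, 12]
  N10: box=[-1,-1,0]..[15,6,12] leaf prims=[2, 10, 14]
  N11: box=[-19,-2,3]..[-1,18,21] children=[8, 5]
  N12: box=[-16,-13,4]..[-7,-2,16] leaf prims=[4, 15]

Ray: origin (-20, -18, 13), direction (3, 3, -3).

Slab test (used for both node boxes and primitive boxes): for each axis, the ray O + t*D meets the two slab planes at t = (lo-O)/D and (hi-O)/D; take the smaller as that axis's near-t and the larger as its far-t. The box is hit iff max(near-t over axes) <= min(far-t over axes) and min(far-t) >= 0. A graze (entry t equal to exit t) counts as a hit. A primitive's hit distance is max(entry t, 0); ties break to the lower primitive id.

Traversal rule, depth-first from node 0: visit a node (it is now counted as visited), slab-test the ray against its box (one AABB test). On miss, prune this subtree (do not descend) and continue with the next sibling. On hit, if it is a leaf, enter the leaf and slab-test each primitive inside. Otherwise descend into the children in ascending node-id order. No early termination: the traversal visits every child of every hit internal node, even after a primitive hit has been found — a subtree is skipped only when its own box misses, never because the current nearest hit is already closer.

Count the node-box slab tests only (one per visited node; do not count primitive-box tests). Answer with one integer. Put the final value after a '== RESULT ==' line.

Walk:
N0 x:[1/3,41/3] y:[-1/3,12] z:[-8/3,10] -> hit [1/3,10], descend [1, 7, 9, 11]
  N1 x:[19/3,41/3] y:[17/3,11] z:[1/3,29/3] -> hit [19/3,29/3], descend [6, 10]
    N6 x:[28/3,41/3] y:[26/3,11] z:[17/3,29/3] -> hit [28/3,29/3] leaf, test {P6(miss), P13(miss)}
    N10 x:[19/3,35/3] y:[17/3,8] z:[1/3,13/3] -> miss, prune
  N7 x:[31/3,41/3] y:[-1/3,11/3] z:[0,10] -> miss, prune
  N9 x:[4/3,14/3] y:[4/3,16/3] z:[-1,8] -> hit [4/3,14/3], descend [2, 12]
    N2 x:[4/3,14/3] y:[4/3,14/3] z:[13/3,8] -> hit [13/3,14/3] leaf, test {P0@t=13/3, P7(miss)}
    N12 x:[4/3,13/3] y:[5/3,16/3] z:[-1,3] -> hit [5/3,3] leaf, test {P4(miss), P15@t=7/3}
  N11 x:[1/3,19/3] y:[16/3,12] z:[-8/3,10/3] -> miss, prune

Visited [0, 1, 6, 10, 7, 9, 2, 12, 11]. Tests: 9 box, 3 leaf. Nearest: P15.

== RESULT ==
9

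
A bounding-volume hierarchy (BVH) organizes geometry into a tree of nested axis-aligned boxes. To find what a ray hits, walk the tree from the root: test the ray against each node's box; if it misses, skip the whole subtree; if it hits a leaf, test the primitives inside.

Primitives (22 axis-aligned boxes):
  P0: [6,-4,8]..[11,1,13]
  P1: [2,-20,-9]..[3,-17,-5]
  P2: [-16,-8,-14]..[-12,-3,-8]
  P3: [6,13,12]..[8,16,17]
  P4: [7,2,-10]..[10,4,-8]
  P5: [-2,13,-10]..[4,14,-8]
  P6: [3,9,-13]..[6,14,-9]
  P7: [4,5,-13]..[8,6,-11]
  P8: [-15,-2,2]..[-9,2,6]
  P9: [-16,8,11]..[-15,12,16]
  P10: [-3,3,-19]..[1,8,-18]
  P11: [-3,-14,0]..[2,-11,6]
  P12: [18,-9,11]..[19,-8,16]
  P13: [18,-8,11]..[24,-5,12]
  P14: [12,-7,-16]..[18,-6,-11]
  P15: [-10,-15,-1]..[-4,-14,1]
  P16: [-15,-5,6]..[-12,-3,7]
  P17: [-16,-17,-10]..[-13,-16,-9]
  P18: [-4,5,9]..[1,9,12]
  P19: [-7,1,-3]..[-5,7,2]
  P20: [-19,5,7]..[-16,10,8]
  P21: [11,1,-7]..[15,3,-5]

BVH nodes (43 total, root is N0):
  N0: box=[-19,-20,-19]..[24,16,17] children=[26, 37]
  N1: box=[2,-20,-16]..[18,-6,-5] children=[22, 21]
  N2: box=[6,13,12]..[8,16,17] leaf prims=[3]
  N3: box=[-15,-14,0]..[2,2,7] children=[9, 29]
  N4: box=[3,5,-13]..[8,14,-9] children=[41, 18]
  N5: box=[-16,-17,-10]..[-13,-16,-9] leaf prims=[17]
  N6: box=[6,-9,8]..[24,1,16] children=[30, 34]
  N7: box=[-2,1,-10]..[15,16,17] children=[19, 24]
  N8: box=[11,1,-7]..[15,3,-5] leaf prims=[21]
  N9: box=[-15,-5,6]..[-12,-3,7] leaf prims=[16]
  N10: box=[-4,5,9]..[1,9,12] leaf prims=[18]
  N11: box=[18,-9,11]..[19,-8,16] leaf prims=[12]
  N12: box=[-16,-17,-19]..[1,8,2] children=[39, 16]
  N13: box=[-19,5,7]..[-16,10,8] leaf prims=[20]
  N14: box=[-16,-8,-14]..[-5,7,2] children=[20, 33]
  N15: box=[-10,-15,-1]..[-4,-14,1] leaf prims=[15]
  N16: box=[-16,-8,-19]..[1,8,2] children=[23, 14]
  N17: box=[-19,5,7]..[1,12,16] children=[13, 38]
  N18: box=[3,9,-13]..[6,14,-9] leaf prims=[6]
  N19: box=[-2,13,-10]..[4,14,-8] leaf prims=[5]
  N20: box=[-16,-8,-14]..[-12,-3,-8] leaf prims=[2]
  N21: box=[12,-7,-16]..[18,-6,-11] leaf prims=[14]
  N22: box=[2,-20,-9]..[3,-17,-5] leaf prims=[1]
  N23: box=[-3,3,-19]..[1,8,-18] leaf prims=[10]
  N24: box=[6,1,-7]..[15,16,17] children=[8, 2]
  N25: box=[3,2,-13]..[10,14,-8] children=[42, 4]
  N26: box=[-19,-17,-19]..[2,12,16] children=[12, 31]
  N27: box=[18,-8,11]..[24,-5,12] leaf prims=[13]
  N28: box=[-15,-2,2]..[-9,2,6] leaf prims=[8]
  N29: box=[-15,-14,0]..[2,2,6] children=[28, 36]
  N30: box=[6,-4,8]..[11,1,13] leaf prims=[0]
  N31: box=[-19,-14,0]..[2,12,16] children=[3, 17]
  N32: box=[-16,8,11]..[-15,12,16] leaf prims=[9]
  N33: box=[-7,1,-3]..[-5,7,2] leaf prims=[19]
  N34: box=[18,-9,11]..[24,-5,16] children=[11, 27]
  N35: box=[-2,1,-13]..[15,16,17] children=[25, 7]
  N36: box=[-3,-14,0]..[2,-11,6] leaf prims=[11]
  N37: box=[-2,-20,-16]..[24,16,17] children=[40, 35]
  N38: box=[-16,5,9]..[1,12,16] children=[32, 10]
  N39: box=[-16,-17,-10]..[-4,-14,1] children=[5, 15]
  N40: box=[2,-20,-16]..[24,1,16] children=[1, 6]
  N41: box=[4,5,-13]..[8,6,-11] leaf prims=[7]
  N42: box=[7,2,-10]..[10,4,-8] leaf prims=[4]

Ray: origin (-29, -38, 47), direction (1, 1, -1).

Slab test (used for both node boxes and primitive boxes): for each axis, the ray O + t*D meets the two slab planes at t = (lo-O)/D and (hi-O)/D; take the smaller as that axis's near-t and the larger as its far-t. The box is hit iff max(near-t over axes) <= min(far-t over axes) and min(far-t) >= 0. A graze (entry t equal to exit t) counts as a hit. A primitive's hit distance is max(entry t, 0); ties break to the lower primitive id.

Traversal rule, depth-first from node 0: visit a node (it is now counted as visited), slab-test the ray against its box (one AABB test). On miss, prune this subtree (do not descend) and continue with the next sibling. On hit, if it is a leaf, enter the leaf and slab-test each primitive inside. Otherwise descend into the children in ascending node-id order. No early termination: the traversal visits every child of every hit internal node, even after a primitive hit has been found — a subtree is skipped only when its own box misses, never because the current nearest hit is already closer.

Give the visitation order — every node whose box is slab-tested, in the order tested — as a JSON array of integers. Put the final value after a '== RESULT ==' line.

Trace the traversal:
N0 x:[10,53] y:[18,54] z:[30,66] -> hit [30,53], descend [26, 37]
  N26 x:[10,31] y:[21,50] z:[31,66] -> hit [31,31], descend [12, 31]
    N12 x:[13,30] y:[21,46] z:[45,66] -> miss, prune
    N31 x:[10,31] y:[24,50] z:[31,47] -> hit [31,31], descend [3, 17]
      N3 x:[14,31] y:[24,40] z:[40,47] -> miss, prune
      N17 x:[10,30] y:[43,50] z:[31,40] -> miss, prune
  N37 x:[27,53] y:[18,54] z:[30,63] -> hit [30,53], descend [35, 40]
    N35 x:[27,44] y:[39,54] z:[30,60] -> hit [39,44], descend [7, 25]
      N7 x:[27,44] y:[39,54] z:[30,57] -> hit [39,44], descend [19, 24]
        N19 x:[27,33] y:[51,52] z:[55,57] -> miss, prune
        N24 x:[35,44] y:[39,54] z:[30,54] -> hit [39,44], descend [2, 8]
          N2 x:[35,37] y:[51,54] z:[30,35] -> miss, prune
          N8 x:[40,44] y:[39,41] z:[52,54] -> miss, prune
      N25 x:[32,39] y:[40,52] z:[55,60] -> miss, prune
    N40 x:[31,53] y:[18,39] z:[31,63] -> hit [31,39], descend [1, 6]
      N1 x:[31,47] y:[18,32] z:[52,63] -> miss, prune
      N6 x:[35,53] y:[29,39] z:[31,39] -> hit [35,39], descend [30, 34]
        N30 x:[35,40] y:[34,39] z:[34,39] -> hit [35,39] leaf, test {P0@t=35}
        N34 x:[47,53] y:[29,33] z:[31,36] -> miss, prune

19 AABB tests over nodes [0, 26, 12, 31, 3, 17, 37, 35, 7, 19, 24, 2, 8, 25, 40, 1, 6, 30, 34]; 1 leaf entered; closest P0.

== RESULT ==
[0, 26, 12, 31, 3, 17, 37, 35, 7, 19, 24, 2, 8, 25, 40, 1, 6, 30, 34]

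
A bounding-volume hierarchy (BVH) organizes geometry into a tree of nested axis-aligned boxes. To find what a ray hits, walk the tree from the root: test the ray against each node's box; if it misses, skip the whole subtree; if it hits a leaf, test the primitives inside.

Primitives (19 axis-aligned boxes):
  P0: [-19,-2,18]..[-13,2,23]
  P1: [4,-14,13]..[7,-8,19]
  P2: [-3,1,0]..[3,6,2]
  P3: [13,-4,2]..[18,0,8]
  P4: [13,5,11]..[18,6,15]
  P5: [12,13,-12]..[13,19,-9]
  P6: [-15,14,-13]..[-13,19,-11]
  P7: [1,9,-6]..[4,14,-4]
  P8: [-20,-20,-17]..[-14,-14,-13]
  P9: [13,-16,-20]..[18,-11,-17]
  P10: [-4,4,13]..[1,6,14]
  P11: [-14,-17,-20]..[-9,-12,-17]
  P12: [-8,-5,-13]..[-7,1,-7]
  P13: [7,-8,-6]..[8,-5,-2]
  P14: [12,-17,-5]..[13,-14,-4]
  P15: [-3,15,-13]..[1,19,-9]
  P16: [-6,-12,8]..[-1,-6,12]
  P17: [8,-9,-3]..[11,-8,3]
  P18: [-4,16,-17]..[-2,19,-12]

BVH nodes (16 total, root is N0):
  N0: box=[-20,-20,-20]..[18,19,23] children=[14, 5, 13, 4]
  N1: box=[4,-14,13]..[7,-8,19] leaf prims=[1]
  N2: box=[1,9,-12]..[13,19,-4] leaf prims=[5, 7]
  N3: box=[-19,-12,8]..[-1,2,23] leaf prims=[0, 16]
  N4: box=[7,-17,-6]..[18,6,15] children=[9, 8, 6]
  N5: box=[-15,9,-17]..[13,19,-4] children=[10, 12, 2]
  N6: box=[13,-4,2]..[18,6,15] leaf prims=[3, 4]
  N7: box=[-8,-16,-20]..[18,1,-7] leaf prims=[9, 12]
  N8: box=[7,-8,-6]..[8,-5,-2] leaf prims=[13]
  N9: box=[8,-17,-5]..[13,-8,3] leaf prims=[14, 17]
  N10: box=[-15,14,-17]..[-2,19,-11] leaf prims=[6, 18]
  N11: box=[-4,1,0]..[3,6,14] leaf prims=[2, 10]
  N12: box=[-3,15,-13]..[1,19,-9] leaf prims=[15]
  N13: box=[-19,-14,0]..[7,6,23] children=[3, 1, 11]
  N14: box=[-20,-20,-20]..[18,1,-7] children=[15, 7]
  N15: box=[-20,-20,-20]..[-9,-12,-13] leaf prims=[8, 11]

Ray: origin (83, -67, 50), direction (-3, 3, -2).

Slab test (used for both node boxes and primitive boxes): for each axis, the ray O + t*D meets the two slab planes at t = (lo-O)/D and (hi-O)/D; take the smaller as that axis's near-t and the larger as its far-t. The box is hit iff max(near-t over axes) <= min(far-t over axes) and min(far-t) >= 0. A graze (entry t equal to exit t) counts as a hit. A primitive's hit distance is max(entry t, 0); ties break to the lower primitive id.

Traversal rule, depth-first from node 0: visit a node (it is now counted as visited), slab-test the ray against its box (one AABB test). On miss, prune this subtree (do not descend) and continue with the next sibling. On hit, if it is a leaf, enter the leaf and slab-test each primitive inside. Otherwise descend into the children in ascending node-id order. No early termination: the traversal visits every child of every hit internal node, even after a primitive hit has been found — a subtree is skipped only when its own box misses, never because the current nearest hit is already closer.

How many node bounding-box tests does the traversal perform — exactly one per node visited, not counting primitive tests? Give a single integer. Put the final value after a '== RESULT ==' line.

Trace the traversal:
N0 x:[65/3,103/3] y:[47/3,86/3] z:[27/2,35] -> hit [65/3,86/3], descend [4, 5, 13, 14]
  N4 x:[65/3,76/3] y:[50/3,73/3] z:[35/2,28] -> hit [65/3,73/3], descend [6, 8, 9]
    N6 x:[65/3,70/3] y:[21,73/3] z:[35/2,24] -> hit [65/3,70/3] leaf, test {P3@t=65/3, P4(miss)}
    N8 x:[25,76/3] y:[59/3,62/3] z:[26,28] -> miss, prune
    N9 x:[70/3,25] y:[50/3,59/3] z:[47/2,55/2] -> miss, prune
  N5 x:[70/3,98/3] y:[76/3,86/3] z:[27,67/2] -> hit [27,86/3], descend [2, 10, 12]
    N2 x:[70/3,82/3] y:[76/3,86/3] z:[27,31] -> hit [27,82/3] leaf, test {P5(miss), P7@t=27}
    N10 x:[85/3,98/3] y:[27,86/3] z:[61/2,67/2] -> miss, prune
    N12 x:[82/3,86/3] y:[82/3,86/3] z:[59/2,63/2] -> miss, prune
  N13 x:[76/3,34] y:[53/3,73/3] z:[27/2,25] -> miss, prune
  N14 x:[65/3,103/3] y:[47/3,68/3] z:[57/2,35] -> miss, prune

11 AABB tests over nodes [0, 4, 6, 8, 9, 5, 2, 10, 12, 13, 14]; 2 leaves entered; closest P3.

== RESULT ==
11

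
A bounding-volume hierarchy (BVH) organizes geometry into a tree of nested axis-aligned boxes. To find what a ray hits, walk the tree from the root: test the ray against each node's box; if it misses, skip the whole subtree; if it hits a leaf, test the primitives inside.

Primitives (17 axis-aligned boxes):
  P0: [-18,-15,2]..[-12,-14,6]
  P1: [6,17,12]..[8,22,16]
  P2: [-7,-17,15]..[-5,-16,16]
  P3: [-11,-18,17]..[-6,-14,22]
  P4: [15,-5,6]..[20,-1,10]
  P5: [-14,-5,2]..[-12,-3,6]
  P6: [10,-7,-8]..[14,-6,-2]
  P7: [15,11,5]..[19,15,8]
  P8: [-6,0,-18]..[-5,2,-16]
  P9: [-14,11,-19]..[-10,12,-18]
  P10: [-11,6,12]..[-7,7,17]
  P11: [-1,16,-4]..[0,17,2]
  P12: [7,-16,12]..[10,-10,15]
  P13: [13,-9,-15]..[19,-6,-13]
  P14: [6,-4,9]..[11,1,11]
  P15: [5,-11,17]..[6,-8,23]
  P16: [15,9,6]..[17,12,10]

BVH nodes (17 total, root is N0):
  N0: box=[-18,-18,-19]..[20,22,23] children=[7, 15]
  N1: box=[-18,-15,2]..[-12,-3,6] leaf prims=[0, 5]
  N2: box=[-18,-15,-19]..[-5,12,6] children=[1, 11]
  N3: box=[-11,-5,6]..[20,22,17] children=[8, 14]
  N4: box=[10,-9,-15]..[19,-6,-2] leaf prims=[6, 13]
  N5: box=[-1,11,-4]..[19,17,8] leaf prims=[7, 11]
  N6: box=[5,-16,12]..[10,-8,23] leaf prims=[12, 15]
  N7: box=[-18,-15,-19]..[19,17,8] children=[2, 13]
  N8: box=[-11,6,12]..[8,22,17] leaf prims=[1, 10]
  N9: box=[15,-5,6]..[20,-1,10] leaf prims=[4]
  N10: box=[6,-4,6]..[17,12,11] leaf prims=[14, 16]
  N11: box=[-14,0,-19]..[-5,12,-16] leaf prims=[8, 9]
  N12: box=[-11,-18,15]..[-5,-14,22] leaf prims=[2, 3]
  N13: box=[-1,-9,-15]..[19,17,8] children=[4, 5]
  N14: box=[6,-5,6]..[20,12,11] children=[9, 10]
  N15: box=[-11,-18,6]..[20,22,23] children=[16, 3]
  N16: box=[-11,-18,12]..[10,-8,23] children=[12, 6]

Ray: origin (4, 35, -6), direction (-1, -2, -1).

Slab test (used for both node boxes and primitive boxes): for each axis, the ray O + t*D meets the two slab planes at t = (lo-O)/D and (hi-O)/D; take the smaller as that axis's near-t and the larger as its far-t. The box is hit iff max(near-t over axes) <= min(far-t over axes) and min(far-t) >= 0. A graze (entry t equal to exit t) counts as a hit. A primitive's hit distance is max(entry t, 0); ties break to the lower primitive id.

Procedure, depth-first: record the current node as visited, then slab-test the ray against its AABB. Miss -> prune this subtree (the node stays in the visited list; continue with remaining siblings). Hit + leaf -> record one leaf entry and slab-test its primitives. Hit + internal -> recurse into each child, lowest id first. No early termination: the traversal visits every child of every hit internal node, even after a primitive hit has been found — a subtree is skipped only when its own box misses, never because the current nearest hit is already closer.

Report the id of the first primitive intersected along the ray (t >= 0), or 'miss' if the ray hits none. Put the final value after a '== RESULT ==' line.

Trace the traversal:
N0 x:[-16,22] y:[13/2,53/2] z:[-29,13] -> hit [13/2,13], descend [7, 15]
  N7 x:[-15,22] y:[9,25] z:[-14,13] -> hit [9,13], descend [2, 13]
    N2 x:[9,22] y:[23/2,25] z:[-12,13] -> hit [23/2,13], descend [1, 11]
      N1 x:[16,22] y:[19,25] z:[-12,-8] -> miss, prune
      N11 x:[9,18] y:[23/2,35/2] z:[10,13] -> hit [23/2,13] leaf, test {P8(miss), P9(miss)}
    N13 x:[-15,5] y:[9,22] z:[-14,9] -> miss, prune
  N15 x:[-16,15] y:[13/2,53/2] z:[-29,-12] -> miss, prune

Visited [0, 7, 2, 1, 11, 13, 15]. Tests: 7 box, 1 leaf. Nearest: miss.

== RESULT ==
miss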